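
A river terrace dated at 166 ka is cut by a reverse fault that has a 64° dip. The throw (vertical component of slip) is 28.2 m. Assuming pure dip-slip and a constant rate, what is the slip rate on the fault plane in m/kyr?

dip-slip = throw / sin(dip) = 28.2 m / sin(64°) = 31.38 m
rate = 31.38 m / 166 ka = 0.000189 m/yr = 0.189 m/kyr

0.189 m/kyr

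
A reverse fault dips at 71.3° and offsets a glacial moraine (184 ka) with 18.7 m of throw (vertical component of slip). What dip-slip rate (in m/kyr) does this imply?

0.107 m/kyr

dip-slip = throw / sin(dip) = 18.7 m / sin(71.3°) = 19.74 m
rate = 19.74 m / 184 ka = 0.000107 m/yr = 0.107 m/kyr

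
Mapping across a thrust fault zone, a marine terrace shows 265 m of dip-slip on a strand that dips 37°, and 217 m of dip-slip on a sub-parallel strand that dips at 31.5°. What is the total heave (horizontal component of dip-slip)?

heave_A = 265 × cos(37°) = 211.6 m
heave_B = 217 × cos(31.5°) = 185 m
total = 211.6 + 185 = 397 m

397 m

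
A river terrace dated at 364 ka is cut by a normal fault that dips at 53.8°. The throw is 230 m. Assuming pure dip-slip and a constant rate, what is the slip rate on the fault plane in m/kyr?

dip-slip = throw / sin(dip) = 230 m / sin(53.8°) = 285 m
rate = 285 m / 364 ka = 0.000783 m/yr = 0.783 m/kyr

0.783 m/kyr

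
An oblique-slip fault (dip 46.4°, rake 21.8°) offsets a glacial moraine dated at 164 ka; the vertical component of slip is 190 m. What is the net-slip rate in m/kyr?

4.31 m/kyr

dip-slip = throw / sin(dip) = 190 / sin(46.4°) = 262.4 m
net slip = dip-slip / sin(rake) = 262.4 / sin(21.8°) = 706.5 m
rate = 706.5 m / 164 ka = 0.00431 m/yr = 4.31 m/kyr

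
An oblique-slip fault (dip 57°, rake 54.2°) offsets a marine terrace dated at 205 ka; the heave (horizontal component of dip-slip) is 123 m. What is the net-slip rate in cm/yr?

dip-slip = heave / cos(dip) = 123 / cos(57°) = 225.8 m
net slip = dip-slip / sin(rake) = 225.8 / sin(54.2°) = 278.4 m
rate = 278.4 m / 205 ka = 0.00136 m/yr = 0.136 cm/yr

0.136 cm/yr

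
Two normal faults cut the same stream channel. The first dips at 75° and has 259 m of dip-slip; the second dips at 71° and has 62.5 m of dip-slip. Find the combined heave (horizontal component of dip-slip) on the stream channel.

87.4 m

heave_A = 259 × cos(75°) = 67.03 m
heave_B = 62.5 × cos(71°) = 20.35 m
total = 67.03 + 20.35 = 87.4 m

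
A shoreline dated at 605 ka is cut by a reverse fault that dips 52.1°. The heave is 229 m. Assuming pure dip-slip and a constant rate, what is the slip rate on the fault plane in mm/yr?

dip-slip = heave / cos(dip) = 229 m / cos(52.1°) = 372.8 m
rate = 372.8 m / 605 ka = 0.000616 m/yr = 0.616 mm/yr

0.616 mm/yr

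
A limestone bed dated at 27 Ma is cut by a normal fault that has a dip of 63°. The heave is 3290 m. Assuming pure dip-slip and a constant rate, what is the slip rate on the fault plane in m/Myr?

dip-slip = heave / cos(dip) = 3290 m / cos(63°) = 7247 m
rate = 7247 m / 27 Ma = 0.000268 m/yr = 268 m/Myr

268 m/Myr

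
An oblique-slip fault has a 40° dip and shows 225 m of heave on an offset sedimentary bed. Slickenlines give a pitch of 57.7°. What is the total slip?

dip-slip = heave / cos(dip) = 225 / cos(40°) = 293.7 m
net slip = dip-slip / sin(rake) = 293.7 / sin(57.7°) = 347 m

347 m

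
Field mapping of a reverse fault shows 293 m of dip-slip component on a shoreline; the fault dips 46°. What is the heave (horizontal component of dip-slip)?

heave = dip-slip × cos(dip) = 293 m × cos(46°) = 204 m

204 m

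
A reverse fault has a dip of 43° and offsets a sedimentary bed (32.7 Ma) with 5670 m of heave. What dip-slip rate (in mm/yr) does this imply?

0.237 mm/yr

dip-slip = heave / cos(dip) = 5670 m / cos(43°) = 7753 m
rate = 7753 m / 32.7 Ma = 0.000237 m/yr = 0.237 mm/yr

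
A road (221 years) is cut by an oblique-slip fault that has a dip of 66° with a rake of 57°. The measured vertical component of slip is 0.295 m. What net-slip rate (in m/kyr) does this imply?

dip-slip = throw / sin(dip) = 0.295 / sin(66°) = 0.3229 m
net slip = dip-slip / sin(rake) = 0.3229 / sin(57°) = 0.3850 m
rate = 0.3850 m / 221 years = 0.00174 m/yr = 1.74 m/kyr

1.74 m/kyr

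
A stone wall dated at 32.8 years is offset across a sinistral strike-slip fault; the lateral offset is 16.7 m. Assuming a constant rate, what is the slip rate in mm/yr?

509 mm/yr

rate = 16.7 m / 32.8 years = 0.509 m/yr = 509 mm/yr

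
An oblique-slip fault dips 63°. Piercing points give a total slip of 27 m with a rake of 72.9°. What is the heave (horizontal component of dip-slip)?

11.7 m

dip-slip = net slip × sin(rake) = 27 m × sin(72.9°) = 25.81 m
heave = dip-slip × cos(dip) = 25.81 × cos(63°) = 11.7 m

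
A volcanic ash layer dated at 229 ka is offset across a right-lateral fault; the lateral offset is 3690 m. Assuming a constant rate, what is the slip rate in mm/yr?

16.1 mm/yr

rate = 3690 m / 229 ka = 0.0161 m/yr = 16.1 mm/yr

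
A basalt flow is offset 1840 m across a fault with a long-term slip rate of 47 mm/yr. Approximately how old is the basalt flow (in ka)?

age = offset / rate = 1840 m / (47 mm/yr) = 39100 yr = 39.1 ka

39.1 ka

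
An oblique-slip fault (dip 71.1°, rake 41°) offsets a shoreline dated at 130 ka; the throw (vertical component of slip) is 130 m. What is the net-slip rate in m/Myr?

dip-slip = throw / sin(dip) = 130 / sin(71.1°) = 137.4 m
net slip = dip-slip / sin(rake) = 137.4 / sin(41°) = 209.4 m
rate = 209.4 m / 130 ka = 0.00161 m/yr = 1610 m/Myr

1610 m/Myr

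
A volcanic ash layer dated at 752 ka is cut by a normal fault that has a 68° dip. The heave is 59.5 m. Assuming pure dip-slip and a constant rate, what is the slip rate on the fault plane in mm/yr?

dip-slip = heave / cos(dip) = 59.5 m / cos(68°) = 158.8 m
rate = 158.8 m / 752 ka = 0.000211 m/yr = 0.211 mm/yr

0.211 mm/yr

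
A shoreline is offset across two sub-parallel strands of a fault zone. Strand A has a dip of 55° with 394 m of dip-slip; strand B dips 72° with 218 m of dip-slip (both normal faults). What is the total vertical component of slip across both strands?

530 m

throw_A = 394 × sin(55°) = 322.7 m
throw_B = 218 × sin(72°) = 207.3 m
total = 322.7 + 207.3 = 530 m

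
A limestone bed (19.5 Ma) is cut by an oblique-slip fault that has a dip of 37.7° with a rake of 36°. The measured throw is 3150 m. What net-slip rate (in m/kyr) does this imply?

0.449 m/kyr

dip-slip = throw / sin(dip) = 3150 / sin(37.7°) = 5151 m
net slip = dip-slip / sin(rake) = 5151 / sin(36°) = 8763 m
rate = 8763 m / 19.5 Ma = 0.000449 m/yr = 0.449 m/kyr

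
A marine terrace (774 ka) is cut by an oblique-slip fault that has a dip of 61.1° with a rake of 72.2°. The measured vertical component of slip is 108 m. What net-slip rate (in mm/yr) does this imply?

dip-slip = throw / sin(dip) = 108 / sin(61.1°) = 123.4 m
net slip = dip-slip / sin(rake) = 123.4 / sin(72.2°) = 129.6 m
rate = 129.6 m / 774 ka = 0.000167 m/yr = 0.167 mm/yr

0.167 mm/yr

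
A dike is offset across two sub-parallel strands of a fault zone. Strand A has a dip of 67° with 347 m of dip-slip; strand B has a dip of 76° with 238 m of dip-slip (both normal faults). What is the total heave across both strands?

heave_A = 347 × cos(67°) = 135.6 m
heave_B = 238 × cos(76°) = 57.58 m
total = 135.6 + 57.58 = 193 m

193 m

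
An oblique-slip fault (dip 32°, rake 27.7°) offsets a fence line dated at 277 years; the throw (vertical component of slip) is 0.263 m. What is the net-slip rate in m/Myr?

3850 m/Myr

dip-slip = throw / sin(dip) = 0.263 / sin(32°) = 0.4963 m
net slip = dip-slip / sin(rake) = 0.4963 / sin(27.7°) = 1.068 m
rate = 1.068 m / 277 years = 0.00385 m/yr = 3850 m/Myr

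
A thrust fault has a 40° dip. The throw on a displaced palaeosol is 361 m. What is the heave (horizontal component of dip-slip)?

430 m

heave = throw / tan(dip) = 361 / tan(40°) = 430 m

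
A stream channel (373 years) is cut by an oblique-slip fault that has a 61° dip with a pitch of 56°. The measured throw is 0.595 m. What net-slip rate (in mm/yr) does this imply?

2.20 mm/yr

dip-slip = throw / sin(dip) = 0.595 / sin(61°) = 0.6803 m
net slip = dip-slip / sin(rake) = 0.6803 / sin(56°) = 0.8206 m
rate = 0.8206 m / 373 years = 0.00220 m/yr = 2.20 mm/yr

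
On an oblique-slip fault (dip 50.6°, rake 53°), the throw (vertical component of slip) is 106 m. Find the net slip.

172 m

dip-slip = throw / sin(dip) = 106 / sin(50.6°) = 137.2 m
net slip = dip-slip / sin(rake) = 137.2 / sin(53°) = 172 m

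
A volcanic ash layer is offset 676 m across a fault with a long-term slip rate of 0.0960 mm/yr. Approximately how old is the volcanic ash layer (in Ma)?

age = offset / rate = 676 m / (0.0960 mm/yr) = 7.04e+06 yr = 7.04 Ma

7.04 Ma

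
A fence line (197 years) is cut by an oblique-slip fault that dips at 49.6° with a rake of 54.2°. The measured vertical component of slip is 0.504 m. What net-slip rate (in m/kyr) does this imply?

dip-slip = throw / sin(dip) = 0.504 / sin(49.6°) = 0.6618 m
net slip = dip-slip / sin(rake) = 0.6618 / sin(54.2°) = 0.8160 m
rate = 0.8160 m / 197 years = 0.00414 m/yr = 4.14 m/kyr

4.14 m/kyr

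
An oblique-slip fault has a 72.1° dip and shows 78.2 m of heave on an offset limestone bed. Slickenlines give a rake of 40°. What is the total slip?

396 m

dip-slip = heave / cos(dip) = 78.2 / cos(72.1°) = 254.4 m
net slip = dip-slip / sin(rake) = 254.4 / sin(40°) = 396 m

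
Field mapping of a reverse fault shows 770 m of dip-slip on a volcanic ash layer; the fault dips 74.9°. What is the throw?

743 m

throw = dip-slip × sin(dip) = 770 m × sin(74.9°) = 743 m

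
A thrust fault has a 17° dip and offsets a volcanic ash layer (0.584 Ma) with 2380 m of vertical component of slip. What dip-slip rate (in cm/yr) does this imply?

1.39 cm/yr

dip-slip = throw / sin(dip) = 2380 m / sin(17°) = 8140 m
rate = 8140 m / 0.584 Ma = 0.0139 m/yr = 1.39 cm/yr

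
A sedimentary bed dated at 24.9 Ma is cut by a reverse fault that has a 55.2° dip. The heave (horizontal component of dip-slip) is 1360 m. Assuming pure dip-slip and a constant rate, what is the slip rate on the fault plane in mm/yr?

0.0957 mm/yr

dip-slip = heave / cos(dip) = 1360 m / cos(55.2°) = 2383 m
rate = 2383 m / 24.9 Ma = 0.0000957 m/yr = 0.0957 mm/yr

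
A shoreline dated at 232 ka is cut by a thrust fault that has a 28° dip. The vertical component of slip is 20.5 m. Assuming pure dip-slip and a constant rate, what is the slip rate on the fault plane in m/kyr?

0.188 m/kyr

dip-slip = throw / sin(dip) = 20.5 m / sin(28°) = 43.67 m
rate = 43.67 m / 232 ka = 0.000188 m/yr = 0.188 m/kyr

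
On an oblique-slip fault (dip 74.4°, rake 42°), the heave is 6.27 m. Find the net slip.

34.8 m

dip-slip = heave / cos(dip) = 6.27 / cos(74.4°) = 23.32 m
net slip = dip-slip / sin(rake) = 23.32 / sin(42°) = 34.8 m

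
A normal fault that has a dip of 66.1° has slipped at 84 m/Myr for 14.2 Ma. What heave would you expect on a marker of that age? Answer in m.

dip-slip = rate × time = 84 m/Myr × 14.2 Ma = 1193 m
heave = dip-slip × cos(dip) = 1193 × cos(66.1°) = 483 m

483 m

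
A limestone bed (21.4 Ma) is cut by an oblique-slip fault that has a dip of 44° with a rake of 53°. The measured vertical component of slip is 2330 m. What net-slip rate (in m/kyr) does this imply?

0.196 m/kyr

dip-slip = throw / sin(dip) = 2330 / sin(44°) = 3354 m
net slip = dip-slip / sin(rake) = 3354 / sin(53°) = 4200 m
rate = 4200 m / 21.4 Ma = 0.000196 m/yr = 0.196 m/kyr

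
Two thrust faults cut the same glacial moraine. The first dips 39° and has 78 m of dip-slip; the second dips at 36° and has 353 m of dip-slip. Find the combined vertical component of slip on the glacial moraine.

257 m

throw_A = 78 × sin(39°) = 49.09 m
throw_B = 353 × sin(36°) = 207.5 m
total = 49.09 + 207.5 = 257 m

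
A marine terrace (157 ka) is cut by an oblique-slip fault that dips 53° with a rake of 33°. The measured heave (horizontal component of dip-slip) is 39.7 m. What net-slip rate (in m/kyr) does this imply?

dip-slip = heave / cos(dip) = 39.7 / cos(53°) = 65.97 m
net slip = dip-slip / sin(rake) = 65.97 / sin(33°) = 121.1 m
rate = 121.1 m / 157 ka = 0.000771 m/yr = 0.771 m/kyr

0.771 m/kyr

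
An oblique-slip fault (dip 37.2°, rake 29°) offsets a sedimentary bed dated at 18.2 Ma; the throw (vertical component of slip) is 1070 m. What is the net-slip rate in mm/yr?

dip-slip = throw / sin(dip) = 1070 / sin(37.2°) = 1770 m
net slip = dip-slip / sin(rake) = 1770 / sin(29°) = 3650 m
rate = 3650 m / 18.2 Ma = 0.000201 m/yr = 0.201 mm/yr

0.201 mm/yr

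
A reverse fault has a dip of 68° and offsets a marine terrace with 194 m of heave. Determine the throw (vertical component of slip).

480 m

throw = heave × tan(dip) = 194 × tan(68°) = 480 m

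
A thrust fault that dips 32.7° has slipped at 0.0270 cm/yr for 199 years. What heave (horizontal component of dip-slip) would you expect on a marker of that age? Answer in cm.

dip-slip = rate × time = 0.0270 cm/yr × 199 years = 0.05373 m
heave = dip-slip × cos(dip) = 0.05373 × cos(32.7°) = 0.0452 m = 4.52 cm

4.52 cm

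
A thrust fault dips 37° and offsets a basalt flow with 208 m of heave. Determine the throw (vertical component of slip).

157 m

throw = heave × tan(dip) = 208 × tan(37°) = 157 m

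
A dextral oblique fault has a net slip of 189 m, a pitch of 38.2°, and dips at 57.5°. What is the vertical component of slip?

dip-slip = net slip × sin(rake) = 189 m × sin(38.2°) = 116.9 m
throw = dip-slip × sin(dip) = 116.9 × sin(57.5°) = 98.6 m

98.6 m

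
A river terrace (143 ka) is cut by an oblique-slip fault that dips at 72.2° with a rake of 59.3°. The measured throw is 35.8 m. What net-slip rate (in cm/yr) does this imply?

dip-slip = throw / sin(dip) = 35.8 / sin(72.2°) = 37.60 m
net slip = dip-slip / sin(rake) = 37.60 / sin(59.3°) = 43.73 m
rate = 43.73 m / 143 ka = 0.000306 m/yr = 0.0306 cm/yr

0.0306 cm/yr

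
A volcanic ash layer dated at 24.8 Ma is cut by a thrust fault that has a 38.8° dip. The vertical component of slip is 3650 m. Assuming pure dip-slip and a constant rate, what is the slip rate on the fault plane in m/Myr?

235 m/Myr

dip-slip = throw / sin(dip) = 3650 m / sin(38.8°) = 5825 m
rate = 5825 m / 24.8 Ma = 0.000235 m/yr = 235 m/Myr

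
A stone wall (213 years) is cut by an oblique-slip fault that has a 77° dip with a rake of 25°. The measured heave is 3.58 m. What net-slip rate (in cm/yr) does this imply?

17.7 cm/yr

dip-slip = heave / cos(dip) = 3.58 / cos(77°) = 15.91 m
net slip = dip-slip / sin(rake) = 15.91 / sin(25°) = 37.66 m
rate = 37.66 m / 213 years = 0.177 m/yr = 17.7 cm/yr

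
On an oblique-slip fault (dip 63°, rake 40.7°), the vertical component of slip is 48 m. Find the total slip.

dip-slip = throw / sin(dip) = 48 / sin(63°) = 53.87 m
net slip = dip-slip / sin(rake) = 53.87 / sin(40.7°) = 82.6 m

82.6 m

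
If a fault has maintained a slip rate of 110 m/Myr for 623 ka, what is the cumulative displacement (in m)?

68.5 m

slip = rate × time = 110 m/Myr × 623 ka = 68.5 m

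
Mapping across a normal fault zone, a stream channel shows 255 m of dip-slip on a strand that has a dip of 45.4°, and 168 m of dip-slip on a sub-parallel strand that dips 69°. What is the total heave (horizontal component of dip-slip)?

heave_A = 255 × cos(45.4°) = 179 m
heave_B = 168 × cos(69°) = 60.21 m
total = 179 + 60.21 = 239 m

239 m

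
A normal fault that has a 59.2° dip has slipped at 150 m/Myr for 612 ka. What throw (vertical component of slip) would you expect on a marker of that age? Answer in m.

dip-slip = rate × time = 150 m/Myr × 612 ka = 91.80 m
throw = dip-slip × sin(dip) = 91.80 × sin(59.2°) = 78.9 m

78.9 m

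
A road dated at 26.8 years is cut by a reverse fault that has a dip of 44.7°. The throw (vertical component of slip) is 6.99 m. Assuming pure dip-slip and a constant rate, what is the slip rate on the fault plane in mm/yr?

371 mm/yr

dip-slip = throw / sin(dip) = 6.99 m / sin(44.7°) = 9.938 m
rate = 9.938 m / 26.8 years = 0.371 m/yr = 371 mm/yr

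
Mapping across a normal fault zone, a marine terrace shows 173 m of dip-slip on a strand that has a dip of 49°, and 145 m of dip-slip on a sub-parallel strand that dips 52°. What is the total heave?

heave_A = 173 × cos(49°) = 113.5 m
heave_B = 145 × cos(52°) = 89.27 m
total = 113.5 + 89.27 = 203 m

203 m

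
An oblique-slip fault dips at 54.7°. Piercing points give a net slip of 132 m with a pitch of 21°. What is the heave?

dip-slip = net slip × sin(rake) = 132 m × sin(21°) = 47.30 m
heave = dip-slip × cos(dip) = 47.30 × cos(54.7°) = 27.3 m

27.3 m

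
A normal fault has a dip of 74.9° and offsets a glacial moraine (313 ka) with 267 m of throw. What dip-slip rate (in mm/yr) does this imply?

dip-slip = throw / sin(dip) = 267 m / sin(74.9°) = 276.5 m
rate = 276.5 m / 313 ka = 0.000884 m/yr = 0.884 mm/yr

0.884 mm/yr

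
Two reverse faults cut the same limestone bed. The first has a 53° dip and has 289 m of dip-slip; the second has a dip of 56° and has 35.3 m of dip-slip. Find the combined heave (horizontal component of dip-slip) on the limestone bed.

heave_A = 289 × cos(53°) = 173.9 m
heave_B = 35.3 × cos(56°) = 19.74 m
total = 173.9 + 19.74 = 194 m

194 m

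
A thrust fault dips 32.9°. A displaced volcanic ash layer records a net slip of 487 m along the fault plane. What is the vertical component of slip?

265 m

throw = dip-slip × sin(dip) = 487 m × sin(32.9°) = 265 m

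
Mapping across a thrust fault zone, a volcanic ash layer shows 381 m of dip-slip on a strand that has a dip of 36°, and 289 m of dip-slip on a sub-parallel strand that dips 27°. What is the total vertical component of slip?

355 m

throw_A = 381 × sin(36°) = 223.9 m
throw_B = 289 × sin(27°) = 131.2 m
total = 223.9 + 131.2 = 355 m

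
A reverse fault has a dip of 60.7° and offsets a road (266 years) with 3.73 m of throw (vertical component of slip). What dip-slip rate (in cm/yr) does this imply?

dip-slip = throw / sin(dip) = 3.73 m / sin(60.7°) = 4.277 m
rate = 4.277 m / 266 years = 0.0161 m/yr = 1.61 cm/yr

1.61 cm/yr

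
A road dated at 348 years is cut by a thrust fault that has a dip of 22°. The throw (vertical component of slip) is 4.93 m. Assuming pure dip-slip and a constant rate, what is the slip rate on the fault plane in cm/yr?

3.78 cm/yr

dip-slip = throw / sin(dip) = 4.93 m / sin(22°) = 13.16 m
rate = 13.16 m / 348 years = 0.0378 m/yr = 3.78 cm/yr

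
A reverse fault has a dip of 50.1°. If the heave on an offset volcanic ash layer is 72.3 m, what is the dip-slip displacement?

113 m

dip-slip = heave / cos(dip) = 72.3 / cos(50.1°) = 113 m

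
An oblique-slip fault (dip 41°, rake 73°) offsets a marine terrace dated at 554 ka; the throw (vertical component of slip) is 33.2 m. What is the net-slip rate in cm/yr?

0.00955 cm/yr

dip-slip = throw / sin(dip) = 33.2 / sin(41°) = 50.61 m
net slip = dip-slip / sin(rake) = 50.61 / sin(73°) = 52.92 m
rate = 52.92 m / 554 ka = 0.0000955 m/yr = 0.00955 cm/yr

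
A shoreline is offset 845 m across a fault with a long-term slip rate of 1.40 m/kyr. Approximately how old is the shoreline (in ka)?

age = offset / rate = 845 m / (1.40 m/kyr) = 604000 yr = 604 ka

604 ka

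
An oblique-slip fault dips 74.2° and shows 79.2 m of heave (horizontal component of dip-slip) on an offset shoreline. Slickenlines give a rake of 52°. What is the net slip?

dip-slip = heave / cos(dip) = 79.2 / cos(74.2°) = 290.9 m
net slip = dip-slip / sin(rake) = 290.9 / sin(52°) = 369 m

369 m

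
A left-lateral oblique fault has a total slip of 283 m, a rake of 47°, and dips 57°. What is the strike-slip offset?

strike-slip = net slip × cos(rake) = 283 m × cos(47°) = 193 m

193 m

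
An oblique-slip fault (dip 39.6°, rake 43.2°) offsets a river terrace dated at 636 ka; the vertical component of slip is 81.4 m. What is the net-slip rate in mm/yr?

dip-slip = throw / sin(dip) = 81.4 / sin(39.6°) = 127.7 m
net slip = dip-slip / sin(rake) = 127.7 / sin(43.2°) = 186.5 m
rate = 186.5 m / 636 ka = 0.000293 m/yr = 0.293 mm/yr

0.293 mm/yr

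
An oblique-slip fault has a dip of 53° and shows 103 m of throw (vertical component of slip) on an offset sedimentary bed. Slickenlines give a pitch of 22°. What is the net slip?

dip-slip = throw / sin(dip) = 103 / sin(53°) = 129 m
net slip = dip-slip / sin(rake) = 129 / sin(22°) = 344 m

344 m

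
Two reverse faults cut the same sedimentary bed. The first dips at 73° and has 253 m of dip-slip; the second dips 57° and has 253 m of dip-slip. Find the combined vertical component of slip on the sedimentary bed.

throw_A = 253 × sin(73°) = 241.9 m
throw_B = 253 × sin(57°) = 212.2 m
total = 241.9 + 212.2 = 454 m

454 m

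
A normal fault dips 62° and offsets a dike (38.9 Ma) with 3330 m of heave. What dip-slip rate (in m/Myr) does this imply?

dip-slip = heave / cos(dip) = 3330 m / cos(62°) = 7093 m
rate = 7093 m / 38.9 Ma = 0.000182 m/yr = 182 m/Myr

182 m/Myr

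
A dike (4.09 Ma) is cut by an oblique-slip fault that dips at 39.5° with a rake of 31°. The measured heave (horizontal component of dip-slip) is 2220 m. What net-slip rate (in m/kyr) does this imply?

1.37 m/kyr

dip-slip = heave / cos(dip) = 2220 / cos(39.5°) = 2877 m
net slip = dip-slip / sin(rake) = 2877 / sin(31°) = 5586 m
rate = 5586 m / 4.09 Ma = 0.00137 m/yr = 1.37 m/kyr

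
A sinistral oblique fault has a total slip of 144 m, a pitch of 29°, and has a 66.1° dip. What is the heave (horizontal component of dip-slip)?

dip-slip = net slip × sin(rake) = 144 m × sin(29°) = 69.81 m
heave = dip-slip × cos(dip) = 69.81 × cos(66.1°) = 28.3 m

28.3 m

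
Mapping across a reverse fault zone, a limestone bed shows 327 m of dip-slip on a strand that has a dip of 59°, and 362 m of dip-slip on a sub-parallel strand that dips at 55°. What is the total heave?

heave_A = 327 × cos(59°) = 168.4 m
heave_B = 362 × cos(55°) = 207.6 m
total = 168.4 + 207.6 = 376 m

376 m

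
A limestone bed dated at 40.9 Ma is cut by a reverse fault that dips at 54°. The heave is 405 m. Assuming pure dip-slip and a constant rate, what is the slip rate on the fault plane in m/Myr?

16.8 m/Myr

dip-slip = heave / cos(dip) = 405 m / cos(54°) = 689 m
rate = 689 m / 40.9 Ma = 0.0000168 m/yr = 16.8 m/Myr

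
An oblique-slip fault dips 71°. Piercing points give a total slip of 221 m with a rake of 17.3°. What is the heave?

dip-slip = net slip × sin(rake) = 221 m × sin(17.3°) = 65.72 m
heave = dip-slip × cos(dip) = 65.72 × cos(71°) = 21.4 m

21.4 m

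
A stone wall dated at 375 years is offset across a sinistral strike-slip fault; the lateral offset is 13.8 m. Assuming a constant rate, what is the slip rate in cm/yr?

rate = 13.8 m / 375 years = 0.0368 m/yr = 3.68 cm/yr

3.68 cm/yr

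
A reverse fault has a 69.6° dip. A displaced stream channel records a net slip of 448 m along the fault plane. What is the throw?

420 m

throw = dip-slip × sin(dip) = 448 m × sin(69.6°) = 420 m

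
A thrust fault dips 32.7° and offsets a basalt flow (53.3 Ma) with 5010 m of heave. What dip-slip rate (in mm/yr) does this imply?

dip-slip = heave / cos(dip) = 5010 m / cos(32.7°) = 5954 m
rate = 5954 m / 53.3 Ma = 0.000112 m/yr = 0.112 mm/yr

0.112 mm/yr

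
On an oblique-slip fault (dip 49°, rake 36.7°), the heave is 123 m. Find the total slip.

314 m

dip-slip = heave / cos(dip) = 123 / cos(49°) = 187.5 m
net slip = dip-slip / sin(rake) = 187.5 / sin(36.7°) = 314 m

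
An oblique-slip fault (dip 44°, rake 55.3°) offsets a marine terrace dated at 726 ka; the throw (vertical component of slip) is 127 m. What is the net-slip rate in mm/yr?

0.306 mm/yr

dip-slip = throw / sin(dip) = 127 / sin(44°) = 182.8 m
net slip = dip-slip / sin(rake) = 182.8 / sin(55.3°) = 222.4 m
rate = 222.4 m / 726 ka = 0.000306 m/yr = 0.306 mm/yr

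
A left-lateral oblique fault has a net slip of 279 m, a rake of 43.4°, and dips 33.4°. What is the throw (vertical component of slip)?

dip-slip = net slip × sin(rake) = 279 m × sin(43.4°) = 191.7 m
throw = dip-slip × sin(dip) = 191.7 × sin(33.4°) = 106 m

106 m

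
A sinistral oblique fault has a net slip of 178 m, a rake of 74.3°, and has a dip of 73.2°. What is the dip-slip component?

dip-slip = net slip × sin(rake) = 178 m × sin(74.3°) = 171 m

171 m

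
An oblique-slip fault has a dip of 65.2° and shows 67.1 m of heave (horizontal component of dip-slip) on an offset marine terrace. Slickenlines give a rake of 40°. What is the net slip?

dip-slip = heave / cos(dip) = 67.1 / cos(65.2°) = 160 m
net slip = dip-slip / sin(rake) = 160 / sin(40°) = 249 m

249 m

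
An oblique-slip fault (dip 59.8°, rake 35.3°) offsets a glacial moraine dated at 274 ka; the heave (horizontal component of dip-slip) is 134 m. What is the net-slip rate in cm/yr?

dip-slip = heave / cos(dip) = 134 / cos(59.8°) = 266.4 m
net slip = dip-slip / sin(rake) = 266.4 / sin(35.3°) = 461 m
rate = 461 m / 274 ka = 0.00168 m/yr = 0.168 cm/yr

0.168 cm/yr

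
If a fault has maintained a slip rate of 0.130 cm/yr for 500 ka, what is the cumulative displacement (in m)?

slip = rate × time = 0.130 cm/yr × 500 ka = 650 m

650 m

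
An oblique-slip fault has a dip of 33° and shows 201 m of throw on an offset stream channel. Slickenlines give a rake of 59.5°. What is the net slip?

428 m

dip-slip = throw / sin(dip) = 201 / sin(33°) = 369.1 m
net slip = dip-slip / sin(rake) = 369.1 / sin(59.5°) = 428 m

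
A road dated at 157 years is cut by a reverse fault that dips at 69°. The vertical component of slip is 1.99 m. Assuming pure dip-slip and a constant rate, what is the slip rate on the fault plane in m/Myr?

13600 m/Myr

dip-slip = throw / sin(dip) = 1.99 m / sin(69°) = 2.132 m
rate = 2.132 m / 157 years = 0.0136 m/yr = 13600 m/Myr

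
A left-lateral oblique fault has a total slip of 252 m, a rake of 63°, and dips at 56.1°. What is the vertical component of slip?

dip-slip = net slip × sin(rake) = 252 m × sin(63°) = 224.5 m
throw = dip-slip × sin(dip) = 224.5 × sin(56.1°) = 186 m

186 m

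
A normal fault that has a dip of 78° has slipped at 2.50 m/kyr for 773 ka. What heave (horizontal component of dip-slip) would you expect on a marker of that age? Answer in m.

402 m

dip-slip = rate × time = 2.50 m/kyr × 773 ka = 1932 m
heave = dip-slip × cos(dip) = 1932 × cos(78°) = 402 m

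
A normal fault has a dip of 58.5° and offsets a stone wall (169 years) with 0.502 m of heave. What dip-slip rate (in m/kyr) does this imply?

dip-slip = heave / cos(dip) = 0.502 m / cos(58.5°) = 0.9608 m
rate = 0.9608 m / 169 years = 0.00569 m/yr = 5.69 m/kyr

5.69 m/kyr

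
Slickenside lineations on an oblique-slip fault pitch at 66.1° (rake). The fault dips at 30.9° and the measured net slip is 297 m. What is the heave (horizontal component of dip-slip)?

233 m

dip-slip = net slip × sin(rake) = 297 m × sin(66.1°) = 271.5 m
heave = dip-slip × cos(dip) = 271.5 × cos(30.9°) = 233 m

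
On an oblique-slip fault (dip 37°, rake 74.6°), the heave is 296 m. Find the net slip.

384 m

dip-slip = heave / cos(dip) = 296 / cos(37°) = 370.6 m
net slip = dip-slip / sin(rake) = 370.6 / sin(74.6°) = 384 m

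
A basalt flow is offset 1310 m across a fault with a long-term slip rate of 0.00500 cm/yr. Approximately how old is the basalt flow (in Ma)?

26.2 Ma

age = offset / rate = 1310 m / (0.00500 cm/yr) = 2.62e+07 yr = 26.2 Ma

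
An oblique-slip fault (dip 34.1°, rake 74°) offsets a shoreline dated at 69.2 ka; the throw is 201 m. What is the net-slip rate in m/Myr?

dip-slip = throw / sin(dip) = 201 / sin(34.1°) = 358.5 m
net slip = dip-slip / sin(rake) = 358.5 / sin(74°) = 373 m
rate = 373 m / 69.2 ka = 0.00539 m/yr = 5390 m/Myr

5390 m/Myr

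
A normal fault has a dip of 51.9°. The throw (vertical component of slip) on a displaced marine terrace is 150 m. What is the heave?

118 m

heave = throw / tan(dip) = 150 / tan(51.9°) = 118 m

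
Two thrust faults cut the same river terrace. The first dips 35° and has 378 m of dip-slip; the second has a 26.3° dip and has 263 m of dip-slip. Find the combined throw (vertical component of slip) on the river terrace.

throw_A = 378 × sin(35°) = 216.8 m
throw_B = 263 × sin(26.3°) = 116.5 m
total = 216.8 + 116.5 = 333 m

333 m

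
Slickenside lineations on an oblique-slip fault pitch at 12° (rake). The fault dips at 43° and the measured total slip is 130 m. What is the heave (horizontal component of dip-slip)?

19.8 m

dip-slip = net slip × sin(rake) = 130 m × sin(12°) = 27.03 m
heave = dip-slip × cos(dip) = 27.03 × cos(43°) = 19.8 m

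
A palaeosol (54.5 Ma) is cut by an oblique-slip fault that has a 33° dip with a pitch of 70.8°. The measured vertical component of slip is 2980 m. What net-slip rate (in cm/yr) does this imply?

0.0106 cm/yr

dip-slip = throw / sin(dip) = 2980 / sin(33°) = 5472 m
net slip = dip-slip / sin(rake) = 5472 / sin(70.8°) = 5794 m
rate = 5794 m / 54.5 Ma = 0.000106 m/yr = 0.0106 cm/yr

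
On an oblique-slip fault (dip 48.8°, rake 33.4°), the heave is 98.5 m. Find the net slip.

dip-slip = heave / cos(dip) = 98.5 / cos(48.8°) = 149.5 m
net slip = dip-slip / sin(rake) = 149.5 / sin(33.4°) = 272 m

272 m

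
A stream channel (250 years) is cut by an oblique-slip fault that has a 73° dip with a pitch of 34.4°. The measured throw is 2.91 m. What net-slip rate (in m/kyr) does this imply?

21.5 m/kyr

dip-slip = throw / sin(dip) = 2.91 / sin(73°) = 3.043 m
net slip = dip-slip / sin(rake) = 3.043 / sin(34.4°) = 5.386 m
rate = 5.386 m / 250 years = 0.0215 m/yr = 21.5 m/kyr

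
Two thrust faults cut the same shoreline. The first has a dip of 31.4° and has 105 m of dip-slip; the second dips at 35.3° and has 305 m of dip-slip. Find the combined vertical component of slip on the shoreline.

throw_A = 105 × sin(31.4°) = 54.71 m
throw_B = 305 × sin(35.3°) = 176.2 m
total = 54.71 + 176.2 = 231 m

231 m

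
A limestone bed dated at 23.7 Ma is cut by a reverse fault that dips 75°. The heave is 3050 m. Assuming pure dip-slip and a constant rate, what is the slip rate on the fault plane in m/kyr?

0.497 m/kyr

dip-slip = heave / cos(dip) = 3050 m / cos(75°) = 11780 m
rate = 11780 m / 23.7 Ma = 0.000497 m/yr = 0.497 m/kyr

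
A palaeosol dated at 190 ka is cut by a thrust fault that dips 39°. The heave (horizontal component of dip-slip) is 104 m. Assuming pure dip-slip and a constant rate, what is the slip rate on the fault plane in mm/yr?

0.704 mm/yr

dip-slip = heave / cos(dip) = 104 m / cos(39°) = 133.8 m
rate = 133.8 m / 190 ka = 0.000704 m/yr = 0.704 mm/yr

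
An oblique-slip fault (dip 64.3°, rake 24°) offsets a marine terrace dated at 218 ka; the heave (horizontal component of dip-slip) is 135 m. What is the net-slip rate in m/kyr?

dip-slip = heave / cos(dip) = 135 / cos(64.3°) = 311.3 m
net slip = dip-slip / sin(rake) = 311.3 / sin(24°) = 765.4 m
rate = 765.4 m / 218 ka = 0.00351 m/yr = 3.51 m/kyr

3.51 m/kyr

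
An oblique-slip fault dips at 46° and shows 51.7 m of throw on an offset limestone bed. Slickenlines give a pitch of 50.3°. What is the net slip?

dip-slip = throw / sin(dip) = 51.7 / sin(46°) = 71.87 m
net slip = dip-slip / sin(rake) = 71.87 / sin(50.3°) = 93.4 m

93.4 m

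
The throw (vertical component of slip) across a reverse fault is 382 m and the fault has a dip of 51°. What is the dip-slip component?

dip-slip = throw / sin(dip) = 382 / sin(51°) = 492 m

492 m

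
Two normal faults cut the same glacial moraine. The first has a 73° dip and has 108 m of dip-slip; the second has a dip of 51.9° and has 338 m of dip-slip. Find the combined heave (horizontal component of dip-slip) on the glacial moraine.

240 m

heave_A = 108 × cos(73°) = 31.58 m
heave_B = 338 × cos(51.9°) = 208.6 m
total = 31.58 + 208.6 = 240 m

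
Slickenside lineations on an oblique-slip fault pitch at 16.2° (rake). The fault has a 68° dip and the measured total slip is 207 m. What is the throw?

dip-slip = net slip × sin(rake) = 207 m × sin(16.2°) = 57.75 m
throw = dip-slip × sin(dip) = 57.75 × sin(68°) = 53.5 m

53.5 m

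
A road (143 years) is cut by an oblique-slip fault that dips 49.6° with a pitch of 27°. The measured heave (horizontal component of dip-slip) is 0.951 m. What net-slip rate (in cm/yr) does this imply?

2.26 cm/yr

dip-slip = heave / cos(dip) = 0.951 / cos(49.6°) = 1.467 m
net slip = dip-slip / sin(rake) = 1.467 / sin(27°) = 3.232 m
rate = 3.232 m / 143 years = 0.0226 m/yr = 2.26 cm/yr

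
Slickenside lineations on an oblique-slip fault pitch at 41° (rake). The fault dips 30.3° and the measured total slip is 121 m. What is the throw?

40.1 m

dip-slip = net slip × sin(rake) = 121 m × sin(41°) = 79.38 m
throw = dip-slip × sin(dip) = 79.38 × sin(30.3°) = 40.1 m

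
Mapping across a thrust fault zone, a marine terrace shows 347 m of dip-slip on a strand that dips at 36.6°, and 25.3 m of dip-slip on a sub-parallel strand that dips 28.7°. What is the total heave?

301 m

heave_A = 347 × cos(36.6°) = 278.6 m
heave_B = 25.3 × cos(28.7°) = 22.19 m
total = 278.6 + 22.19 = 301 m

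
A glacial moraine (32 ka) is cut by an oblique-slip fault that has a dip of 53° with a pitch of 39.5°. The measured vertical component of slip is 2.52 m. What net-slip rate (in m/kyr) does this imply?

0.155 m/kyr

dip-slip = throw / sin(dip) = 2.52 / sin(53°) = 3.155 m
net slip = dip-slip / sin(rake) = 3.155 / sin(39.5°) = 4.961 m
rate = 4.961 m / 32 ka = 0.000155 m/yr = 0.155 m/kyr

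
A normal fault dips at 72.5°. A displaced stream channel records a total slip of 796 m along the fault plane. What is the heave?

239 m

heave = dip-slip × cos(dip) = 796 m × cos(72.5°) = 239 m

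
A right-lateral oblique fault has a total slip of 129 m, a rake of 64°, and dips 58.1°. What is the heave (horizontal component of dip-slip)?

dip-slip = net slip × sin(rake) = 129 m × sin(64°) = 115.9 m
heave = dip-slip × cos(dip) = 115.9 × cos(58.1°) = 61.3 m

61.3 m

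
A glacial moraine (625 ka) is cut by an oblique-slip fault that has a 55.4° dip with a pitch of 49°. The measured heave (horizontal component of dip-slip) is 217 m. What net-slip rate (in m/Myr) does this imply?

dip-slip = heave / cos(dip) = 217 / cos(55.4°) = 382.1 m
net slip = dip-slip / sin(rake) = 382.1 / sin(49°) = 506.4 m
rate = 506.4 m / 625 ka = 0.000810 m/yr = 810 m/Myr

810 m/Myr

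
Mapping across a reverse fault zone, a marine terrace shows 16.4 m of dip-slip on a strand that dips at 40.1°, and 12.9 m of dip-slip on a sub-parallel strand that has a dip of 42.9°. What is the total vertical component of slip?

19.3 m

throw_A = 16.4 × sin(40.1°) = 10.56 m
throw_B = 12.9 × sin(42.9°) = 8.781 m
total = 10.56 + 8.781 = 19.3 m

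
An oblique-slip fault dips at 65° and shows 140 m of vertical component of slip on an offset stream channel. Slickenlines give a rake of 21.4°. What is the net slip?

dip-slip = throw / sin(dip) = 140 / sin(65°) = 154.5 m
net slip = dip-slip / sin(rake) = 154.5 / sin(21.4°) = 423 m

423 m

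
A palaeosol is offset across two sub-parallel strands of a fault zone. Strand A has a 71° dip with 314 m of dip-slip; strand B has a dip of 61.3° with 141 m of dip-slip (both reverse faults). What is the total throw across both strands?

421 m

throw_A = 314 × sin(71°) = 296.9 m
throw_B = 141 × sin(61.3°) = 123.7 m
total = 296.9 + 123.7 = 421 m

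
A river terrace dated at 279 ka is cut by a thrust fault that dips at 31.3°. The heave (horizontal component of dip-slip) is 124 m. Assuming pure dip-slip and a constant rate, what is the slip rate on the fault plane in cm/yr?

dip-slip = heave / cos(dip) = 124 m / cos(31.3°) = 145.1 m
rate = 145.1 m / 279 ka = 0.000520 m/yr = 0.0520 cm/yr

0.0520 cm/yr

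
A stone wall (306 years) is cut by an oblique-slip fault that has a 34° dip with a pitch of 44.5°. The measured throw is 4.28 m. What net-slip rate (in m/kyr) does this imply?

dip-slip = throw / sin(dip) = 4.28 / sin(34°) = 7.654 m
net slip = dip-slip / sin(rake) = 7.654 / sin(44.5°) = 10.92 m
rate = 10.92 m / 306 years = 0.0357 m/yr = 35.7 m/kyr

35.7 m/kyr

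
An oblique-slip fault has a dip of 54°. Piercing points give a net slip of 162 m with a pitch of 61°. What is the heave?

dip-slip = net slip × sin(rake) = 162 m × sin(61°) = 141.7 m
heave = dip-slip × cos(dip) = 141.7 × cos(54°) = 83.3 m

83.3 m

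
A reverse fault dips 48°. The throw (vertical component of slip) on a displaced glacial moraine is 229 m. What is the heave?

heave = throw / tan(dip) = 229 / tan(48°) = 206 m

206 m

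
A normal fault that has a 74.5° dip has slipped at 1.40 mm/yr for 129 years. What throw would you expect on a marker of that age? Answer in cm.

17.4 cm

dip-slip = rate × time = 1.40 mm/yr × 129 years = 0.1806 m
throw = dip-slip × sin(dip) = 0.1806 × sin(74.5°) = 0.174 m = 17.4 cm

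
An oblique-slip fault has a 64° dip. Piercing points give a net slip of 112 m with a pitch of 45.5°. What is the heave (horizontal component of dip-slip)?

35 m

dip-slip = net slip × sin(rake) = 112 m × sin(45.5°) = 79.88 m
heave = dip-slip × cos(dip) = 79.88 × cos(64°) = 35 m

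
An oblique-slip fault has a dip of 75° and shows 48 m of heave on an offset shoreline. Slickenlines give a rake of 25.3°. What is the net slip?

434 m

dip-slip = heave / cos(dip) = 48 / cos(75°) = 185.5 m
net slip = dip-slip / sin(rake) = 185.5 / sin(25.3°) = 434 m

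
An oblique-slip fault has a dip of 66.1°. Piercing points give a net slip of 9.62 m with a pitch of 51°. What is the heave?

3.03 m

dip-slip = net slip × sin(rake) = 9.62 m × sin(51°) = 7.476 m
heave = dip-slip × cos(dip) = 7.476 × cos(66.1°) = 3.03 m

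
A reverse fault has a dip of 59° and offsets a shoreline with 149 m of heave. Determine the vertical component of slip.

throw = heave × tan(dip) = 149 × tan(59°) = 248 m

248 m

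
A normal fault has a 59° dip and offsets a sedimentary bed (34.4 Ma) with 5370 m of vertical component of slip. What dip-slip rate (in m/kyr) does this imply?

dip-slip = throw / sin(dip) = 5370 m / sin(59°) = 6265 m
rate = 6265 m / 34.4 Ma = 0.000182 m/yr = 0.182 m/kyr

0.182 m/kyr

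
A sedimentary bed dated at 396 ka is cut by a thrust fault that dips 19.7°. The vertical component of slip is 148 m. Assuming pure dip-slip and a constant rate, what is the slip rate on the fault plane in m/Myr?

1110 m/Myr

dip-slip = throw / sin(dip) = 148 m / sin(19.7°) = 439 m
rate = 439 m / 396 ka = 0.00111 m/yr = 1110 m/Myr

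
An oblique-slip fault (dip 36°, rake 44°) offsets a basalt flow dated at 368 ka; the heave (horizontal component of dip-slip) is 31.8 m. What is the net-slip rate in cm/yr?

dip-slip = heave / cos(dip) = 31.8 / cos(36°) = 39.31 m
net slip = dip-slip / sin(rake) = 39.31 / sin(44°) = 56.58 m
rate = 56.58 m / 368 ka = 0.000154 m/yr = 0.0154 cm/yr

0.0154 cm/yr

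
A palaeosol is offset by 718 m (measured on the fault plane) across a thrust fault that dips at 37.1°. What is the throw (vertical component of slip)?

throw = dip-slip × sin(dip) = 718 m × sin(37.1°) = 433 m

433 m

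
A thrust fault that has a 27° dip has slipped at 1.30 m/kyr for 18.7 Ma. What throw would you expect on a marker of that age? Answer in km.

dip-slip = rate × time = 1.30 m/kyr × 18.7 Ma = 24310 m
throw = dip-slip × sin(dip) = 24310 × sin(27°) = 11000 m = 11 km

11 km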